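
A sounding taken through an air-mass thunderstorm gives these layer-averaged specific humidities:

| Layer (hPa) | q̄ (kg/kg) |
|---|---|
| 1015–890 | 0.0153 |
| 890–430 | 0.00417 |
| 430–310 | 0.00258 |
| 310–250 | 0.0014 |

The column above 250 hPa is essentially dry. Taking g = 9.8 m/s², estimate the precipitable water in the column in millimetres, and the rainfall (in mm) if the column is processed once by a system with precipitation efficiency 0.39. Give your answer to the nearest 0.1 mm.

PW ≈ 43.1 mm; rainfall ≈ 16.8 mm

Precipitable water is the column-integrated vapour mass per unit area: PW = (1/g) Σ q̄ Δp, with q in kg/kg and Δp in Pa (1 kg/m² of water = 1 mm).
Layer 1015–890 hPa: Δp = 125 hPa = 12500 Pa, q̄ = 0.0153 kg/kg → 0.0153 × 12500 / 9.8 = 19.52 mm
Layer 890–430 hPa: Δp = 460 hPa = 46000 Pa, q̄ = 0.00417 kg/kg → 0.00417 × 46000 / 9.8 = 19.57 mm
Layer 430–310 hPa: Δp = 120 hPa = 12000 Pa, q̄ = 0.00258 kg/kg → 0.00258 × 12000 / 9.8 = 3.16 mm
Layer 310–250 hPa: Δp = 60 hPa = 6000 Pa, q̄ = 0.0014 kg/kg → 0.0014 × 6000 / 9.8 = 0.86 mm
PW = 19.52 + 19.57 + 3.16 + 0.86 = 43.11 ≈ 43.1 mm.
Rainfall = ε × PW = 0.39 × 43.1 = 16.8 mm.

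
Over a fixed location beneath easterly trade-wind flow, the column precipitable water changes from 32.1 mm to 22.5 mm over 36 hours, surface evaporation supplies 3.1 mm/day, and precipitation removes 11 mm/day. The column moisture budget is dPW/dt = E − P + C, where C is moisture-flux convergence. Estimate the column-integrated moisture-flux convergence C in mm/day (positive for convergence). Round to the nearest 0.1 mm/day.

dPW/dt = (22.5 − 32.1) mm / (36/24 day) = -6.400 mm/day.
C = dPW/dt − E + P = (-6.400) − 3.1 + 11 = 1.5 mm/day.

C ≈ 1.5 mm/day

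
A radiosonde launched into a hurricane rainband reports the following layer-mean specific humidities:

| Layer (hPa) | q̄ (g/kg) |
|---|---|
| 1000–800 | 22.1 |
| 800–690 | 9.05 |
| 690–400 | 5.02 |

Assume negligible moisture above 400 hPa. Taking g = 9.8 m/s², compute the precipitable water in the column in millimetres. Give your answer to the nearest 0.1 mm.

Precipitable water is the column-integrated vapour mass per unit area: PW = (1/g) Σ q̄ Δp, with q in kg/kg and Δp in Pa (1 kg/m² of water = 1 mm).
Layer 1000–800 hPa: Δp = 200 hPa = 20000 Pa, q̄ = 0.0221 kg/kg → 0.0221 × 20000 / 9.8 = 45.10 mm
Layer 800–690 hPa: Δp = 110 hPa = 11000 Pa, q̄ = 0.00905 kg/kg → 0.00905 × 11000 / 9.8 = 10.16 mm
Layer 690–400 hPa: Δp = 290 hPa = 29000 Pa, q̄ = 0.00502 kg/kg → 0.00502 × 29000 / 9.8 = 14.86 mm
PW = 45.10 + 10.16 + 14.86 = 70.12 ≈ 70.1 mm.

PW ≈ 70.1 mm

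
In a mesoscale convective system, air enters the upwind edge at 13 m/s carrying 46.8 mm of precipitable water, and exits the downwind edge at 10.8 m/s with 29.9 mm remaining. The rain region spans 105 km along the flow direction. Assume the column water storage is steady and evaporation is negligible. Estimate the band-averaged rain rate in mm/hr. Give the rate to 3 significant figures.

Column moisture flux per unit crosswind length is F = V × PW.
Inflow: F_in = 13 × 46.8 = 608.4 mm·m/s
Outflow: F_out = 10.8 × 29.9 = 322.92 mm·m/s
Steady-state rate R = (F_in − F_out)/L = (608.4 − 322.92) / 105000 m = 2.719e-03 mm/s.
R = 2.719e-03 × 3600 = 9.79 mm/hr.

R ≈ 9.79 mm/hr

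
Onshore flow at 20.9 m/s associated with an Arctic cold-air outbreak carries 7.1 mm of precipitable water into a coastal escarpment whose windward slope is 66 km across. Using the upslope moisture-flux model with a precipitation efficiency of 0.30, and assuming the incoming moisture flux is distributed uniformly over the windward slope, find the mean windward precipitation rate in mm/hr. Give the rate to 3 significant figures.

Incoming column moisture flux per unit ridge length: F = V × PW = 20.9 × 7.1 = 148.39 mm·m/s.
Spread over the 66 km slope with efficiency ε = 0.30: R = ε·F/W = 0.30 × 148.39 / 66000 m = 6.745e-04 mm/s.
R = 6.745e-04 × 3600 = 2.43 mm/hr.

R ≈ 2.43 mm/hr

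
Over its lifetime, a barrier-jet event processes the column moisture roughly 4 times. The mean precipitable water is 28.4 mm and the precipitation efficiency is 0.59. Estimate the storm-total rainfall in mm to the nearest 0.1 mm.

Each cycle deposits ε × PW = 0.59 × 28.4 = 16.756 mm.
Over 4 cycles: 4 × 16.756 = 67.0 mm.

rainfall ≈ 67.0 mm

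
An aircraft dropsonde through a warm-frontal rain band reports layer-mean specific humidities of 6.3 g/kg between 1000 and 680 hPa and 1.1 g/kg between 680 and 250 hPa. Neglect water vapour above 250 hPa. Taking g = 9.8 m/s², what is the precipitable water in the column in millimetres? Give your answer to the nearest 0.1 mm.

PW ≈ 25.4 mm

Precipitable water is the column-integrated vapour mass per unit area: PW = (1/g) Σ q̄ Δp, with q in kg/kg and Δp in Pa (1 kg/m² of water = 1 mm).
Layer 1000–680 hPa: Δp = 320 hPa = 32000 Pa, q̄ = 0.0063 kg/kg → 0.0063 × 32000 / 9.8 = 20.57 mm
Layer 680–250 hPa: Δp = 430 hPa = 43000 Pa, q̄ = 0.0011 kg/kg → 0.0011 × 43000 / 9.8 = 4.83 mm
PW = 20.57 + 4.83 = 25.40 ≈ 25.4 mm.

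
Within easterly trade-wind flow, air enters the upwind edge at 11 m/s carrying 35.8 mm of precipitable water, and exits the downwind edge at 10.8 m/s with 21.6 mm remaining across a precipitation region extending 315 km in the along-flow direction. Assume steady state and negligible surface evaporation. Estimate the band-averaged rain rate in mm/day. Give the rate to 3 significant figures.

R ≈ 44.0 mm/day

Column moisture flux per unit crosswind length is F = V × PW.
Inflow: F_in = 11 × 35.8 = 393.8 mm·m/s
Outflow: F_out = 10.8 × 21.6 = 233.28 mm·m/s
Steady-state rate R = (F_in − F_out)/L = (393.8 − 233.28) / 315000 m = 5.096e-04 mm/s.
R = 5.096e-04 × 3600 × 24 = 44.0 mm/day.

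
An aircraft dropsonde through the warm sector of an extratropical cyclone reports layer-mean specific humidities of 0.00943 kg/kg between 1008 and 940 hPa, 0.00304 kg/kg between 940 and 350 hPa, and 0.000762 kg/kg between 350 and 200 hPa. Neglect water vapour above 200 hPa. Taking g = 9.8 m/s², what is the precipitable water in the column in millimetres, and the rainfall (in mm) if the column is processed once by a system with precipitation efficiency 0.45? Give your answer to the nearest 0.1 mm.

Precipitable water is the column-integrated vapour mass per unit area: PW = (1/g) Σ q̄ Δp, with q in kg/kg and Δp in Pa (1 kg/m² of water = 1 mm).
Layer 1008–940 hPa: Δp = 68 hPa = 6800 Pa, q̄ = 0.00943 kg/kg → 0.00943 × 6800 / 9.8 = 6.54 mm
Layer 940–350 hPa: Δp = 590 hPa = 59000 Pa, q̄ = 0.00304 kg/kg → 0.00304 × 59000 / 9.8 = 18.30 mm
Layer 350–200 hPa: Δp = 150 hPa = 15000 Pa, q̄ = 0.000762 kg/kg → 0.000762 × 15000 / 9.8 = 1.17 mm
PW = 6.54 + 18.30 + 1.17 = 26.01 ≈ 26.0 mm.
Rainfall = ε × PW = 0.45 × 26.0 = 11.7 mm.

PW ≈ 26.0 mm; rainfall ≈ 11.7 mm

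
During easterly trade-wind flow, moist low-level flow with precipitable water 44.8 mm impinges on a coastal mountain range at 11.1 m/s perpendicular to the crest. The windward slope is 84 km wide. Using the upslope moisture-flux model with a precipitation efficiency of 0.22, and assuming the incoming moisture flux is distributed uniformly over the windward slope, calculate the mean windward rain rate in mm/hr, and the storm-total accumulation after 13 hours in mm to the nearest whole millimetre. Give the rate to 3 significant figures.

R ≈ 4.69 mm/hr; total ≈ 61 mm

Incoming column moisture flux per unit ridge length: F = V × PW = 11.1 × 44.8 = 497.28 mm·m/s.
Spread over the 84 km slope with efficiency ε = 0.22: R = ε·F/W = 0.22 × 497.28 / 84000 m = 1.302e-03 mm/s.
R = 1.302e-03 × 3600 = 4.69 mm/hr.
Over 13 h: total = 4.69 × 13 = 60.97 ≈ 61 mm.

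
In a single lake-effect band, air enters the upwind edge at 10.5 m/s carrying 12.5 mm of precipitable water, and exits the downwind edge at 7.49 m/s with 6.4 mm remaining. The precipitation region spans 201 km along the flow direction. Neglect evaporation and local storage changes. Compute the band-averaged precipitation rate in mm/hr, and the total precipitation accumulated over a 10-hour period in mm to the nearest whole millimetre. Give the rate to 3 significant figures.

R ≈ 1.49 mm/hr; total ≈ 15 mm

Column moisture flux per unit crosswind length is F = V × PW.
Inflow: F_in = 10.5 × 12.5 = 131.25 mm·m/s
Outflow: F_out = 7.49 × 6.4 = 47.936 mm·m/s
Steady-state rate R = (F_in − F_out)/L = (131.25 − 47.936) / 201000 m = 4.145e-04 mm/s.
R = 4.145e-04 × 3600 = 1.49 mm/hr.
Over 10 h: total = 1.49 × 10 = 14.9 ≈ 15 mm.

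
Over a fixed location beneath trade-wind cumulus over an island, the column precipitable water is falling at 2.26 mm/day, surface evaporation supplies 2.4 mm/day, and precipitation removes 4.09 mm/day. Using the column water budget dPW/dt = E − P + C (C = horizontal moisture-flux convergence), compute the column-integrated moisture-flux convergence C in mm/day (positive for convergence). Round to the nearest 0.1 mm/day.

C ≈ -0.6 mm/day

dPW/dt = -2.26 mm/day.
C = dPW/dt − E + P = (-2.26) − 2.4 + 4.09 = -0.6 mm/day.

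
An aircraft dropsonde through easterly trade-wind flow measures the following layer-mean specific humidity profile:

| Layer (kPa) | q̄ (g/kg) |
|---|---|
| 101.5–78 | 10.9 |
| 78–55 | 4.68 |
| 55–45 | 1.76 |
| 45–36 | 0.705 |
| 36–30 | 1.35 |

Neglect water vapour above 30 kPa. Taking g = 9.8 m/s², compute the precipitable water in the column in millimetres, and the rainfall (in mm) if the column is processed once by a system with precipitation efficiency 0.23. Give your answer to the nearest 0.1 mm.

Precipitable water is the column-integrated vapour mass per unit area: PW = (1/g) Σ q̄ Δp, with q in kg/kg and Δp in Pa (1 kg/m² of water = 1 mm).
Layer 101.5–78 kPa: Δp = 235 hPa = 23500 Pa, q̄ = 0.0109 kg/kg → 0.0109 × 23500 / 9.8 = 26.14 mm
Layer 78–55 kPa: Δp = 230 hPa = 23000 Pa, q̄ = 0.00468 kg/kg → 0.00468 × 23000 / 9.8 = 10.98 mm
Layer 55–45 kPa: Δp = 100 hPa = 10000 Pa, q̄ = 0.00176 kg/kg → 0.00176 × 10000 / 9.8 = 1.80 mm
Layer 45–36 kPa: Δp = 90 hPa = 9000 Pa, q̄ = 0.000705 kg/kg → 0.000705 × 9000 / 9.8 = 0.65 mm
Layer 36–30 kPa: Δp = 60 hPa = 6000 Pa, q̄ = 0.00135 kg/kg → 0.00135 × 6000 / 9.8 = 0.83 mm
PW = 26.14 + 10.98 + 1.80 + 0.65 + 0.83 = 40.40 ≈ 40.4 mm.
Rainfall = ε × PW = 0.23 × 40.4 = 9.3 mm.

PW ≈ 40.4 mm; rainfall ≈ 9.3 mm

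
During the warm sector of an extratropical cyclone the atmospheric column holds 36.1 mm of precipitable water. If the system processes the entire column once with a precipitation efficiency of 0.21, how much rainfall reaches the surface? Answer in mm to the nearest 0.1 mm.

rainfall ≈ 7.6 mm

Rainfall = ε × PW = 0.21 × 36.1 = 7.6 mm.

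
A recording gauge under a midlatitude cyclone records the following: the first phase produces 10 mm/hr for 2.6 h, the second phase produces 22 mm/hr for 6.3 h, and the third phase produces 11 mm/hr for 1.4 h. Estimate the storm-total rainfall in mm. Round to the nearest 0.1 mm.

Total = Σ Rᵢ Δtᵢ = 10 × 2.6 + 22 × 6.3 + 11 × 1.4
      = 26 + 138.6 + 15.4 = 180.0 mm.

total ≈ 180.0 mm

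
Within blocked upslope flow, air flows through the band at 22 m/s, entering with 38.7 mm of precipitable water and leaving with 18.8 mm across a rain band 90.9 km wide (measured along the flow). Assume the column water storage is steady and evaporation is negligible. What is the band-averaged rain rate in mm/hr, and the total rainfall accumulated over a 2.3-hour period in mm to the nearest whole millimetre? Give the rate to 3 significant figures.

Column moisture flux per unit crosswind length is F = V × PW.
Inflow: F_in = 22 × 38.7 = 851.4 mm·m/s
Outflow: F_out = 22 × 18.8 = 413.6 mm·m/s
Steady-state rate R = (F_in − F_out)/L = (851.4 − 413.6) / 90900 m = 4.816e-03 mm/s.
R = 4.816e-03 × 3600 = 17.3 mm/hr.
Over 2.3 h: total = 17.3 × 2.3 = 39.79 ≈ 40 mm.

R ≈ 17.3 mm/hr; total ≈ 40 mm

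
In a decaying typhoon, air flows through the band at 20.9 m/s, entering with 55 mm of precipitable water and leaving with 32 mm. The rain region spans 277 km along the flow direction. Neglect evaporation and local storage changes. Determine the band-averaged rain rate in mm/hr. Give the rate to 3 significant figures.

Column moisture flux per unit crosswind length is F = V × PW.
Inflow: F_in = 20.9 × 55 = 1149.5 mm·m/s
Outflow: F_out = 20.9 × 32 = 668.8 mm·m/s
Steady-state rate R = (F_in − F_out)/L = (1149.5 − 668.8) / 277000 m = 1.735e-03 mm/s.
R = 1.735e-03 × 3600 = 6.25 mm/hr.

R ≈ 6.25 mm/hr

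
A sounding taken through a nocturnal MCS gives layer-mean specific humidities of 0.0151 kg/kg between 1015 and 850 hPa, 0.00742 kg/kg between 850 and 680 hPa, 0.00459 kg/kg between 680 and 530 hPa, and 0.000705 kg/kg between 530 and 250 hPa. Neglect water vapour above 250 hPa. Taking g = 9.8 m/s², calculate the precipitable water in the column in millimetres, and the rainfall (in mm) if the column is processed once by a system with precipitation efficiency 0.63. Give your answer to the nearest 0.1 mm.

Precipitable water is the column-integrated vapour mass per unit area: PW = (1/g) Σ q̄ Δp, with q in kg/kg and Δp in Pa (1 kg/m² of water = 1 mm).
Layer 1015–850 hPa: Δp = 165 hPa = 16500 Pa, q̄ = 0.0151 kg/kg → 0.0151 × 16500 / 9.8 = 25.42 mm
Layer 850–680 hPa: Δp = 170 hPa = 17000 Pa, q̄ = 0.00742 kg/kg → 0.00742 × 17000 / 9.8 = 12.87 mm
Layer 680–530 hPa: Δp = 150 hPa = 15000 Pa, q̄ = 0.00459 kg/kg → 0.00459 × 15000 / 9.8 = 7.03 mm
Layer 530–250 hPa: Δp = 280 hPa = 28000 Pa, q̄ = 0.000705 kg/kg → 0.000705 × 28000 / 9.8 = 2.01 mm
PW = 25.42 + 12.87 + 7.03 + 2.01 = 47.33 ≈ 47.3 mm.
Rainfall = ε × PW = 0.63 × 47.3 = 29.8 mm.

PW ≈ 47.3 mm; rainfall ≈ 29.8 mm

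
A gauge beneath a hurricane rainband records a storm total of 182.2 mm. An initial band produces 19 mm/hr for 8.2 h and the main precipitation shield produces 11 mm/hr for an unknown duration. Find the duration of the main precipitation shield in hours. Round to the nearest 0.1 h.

Known phases: 19 × 8.2 = 155.8 mm.
Remaining depth = 182.2 − 155.8 = 26.4 mm.
Duration = 26.4 / 11 = 2.4 h.

duration ≈ 2.4 h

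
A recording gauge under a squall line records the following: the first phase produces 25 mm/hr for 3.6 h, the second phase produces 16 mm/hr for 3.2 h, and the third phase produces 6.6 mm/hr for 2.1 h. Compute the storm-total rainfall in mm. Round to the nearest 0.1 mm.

Total = Σ Rᵢ Δtᵢ = 25 × 3.6 + 16 × 3.2 + 6.6 × 2.1
      = 90 + 51.2 + 13.86 = 155.1 mm.

total ≈ 155.1 mm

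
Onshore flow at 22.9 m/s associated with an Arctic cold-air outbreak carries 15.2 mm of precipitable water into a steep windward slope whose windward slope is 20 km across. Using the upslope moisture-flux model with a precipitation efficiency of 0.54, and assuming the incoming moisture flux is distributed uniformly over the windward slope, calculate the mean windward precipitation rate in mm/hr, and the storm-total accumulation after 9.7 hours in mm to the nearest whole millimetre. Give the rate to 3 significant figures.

R ≈ 33.8 mm/hr; total ≈ 328 mm

Incoming column moisture flux per unit ridge length: F = V × PW = 22.9 × 15.2 = 348.08 mm·m/s.
Spread over the 20 km slope with efficiency ε = 0.54: R = ε·F/W = 0.54 × 348.08 / 20000 m = 9.398e-03 mm/s.
R = 9.398e-03 × 3600 = 33.8 mm/hr.
Over 9.7 h: total = 33.8 × 9.7 = 327.86 ≈ 328 mm.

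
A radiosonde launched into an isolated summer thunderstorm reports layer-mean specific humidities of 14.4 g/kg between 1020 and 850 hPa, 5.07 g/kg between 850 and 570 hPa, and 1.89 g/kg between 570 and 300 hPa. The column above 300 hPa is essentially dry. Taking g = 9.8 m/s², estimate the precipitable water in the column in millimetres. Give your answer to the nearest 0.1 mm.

PW ≈ 44.7 mm

Precipitable water is the column-integrated vapour mass per unit area: PW = (1/g) Σ q̄ Δp, with q in kg/kg and Δp in Pa (1 kg/m² of water = 1 mm).
Layer 1020–850 hPa: Δp = 170 hPa = 17000 Pa, q̄ = 0.0144 kg/kg → 0.0144 × 17000 / 9.8 = 24.98 mm
Layer 850–570 hPa: Δp = 280 hPa = 28000 Pa, q̄ = 0.00507 kg/kg → 0.00507 × 28000 / 9.8 = 14.49 mm
Layer 570–300 hPa: Δp = 270 hPa = 27000 Pa, q̄ = 0.00189 kg/kg → 0.00189 × 27000 / 9.8 = 5.21 mm
PW = 24.98 + 14.49 + 5.21 = 44.68 ≈ 44.7 mm.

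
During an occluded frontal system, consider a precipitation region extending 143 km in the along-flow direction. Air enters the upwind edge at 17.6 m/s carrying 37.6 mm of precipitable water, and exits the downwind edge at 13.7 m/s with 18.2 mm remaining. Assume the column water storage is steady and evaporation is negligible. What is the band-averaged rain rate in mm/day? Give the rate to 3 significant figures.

R ≈ 249 mm/day

Column moisture flux per unit crosswind length is F = V × PW.
Inflow: F_in = 17.6 × 37.6 = 661.76 mm·m/s
Outflow: F_out = 13.7 × 18.2 = 249.34 mm·m/s
Steady-state rate R = (F_in − F_out)/L = (661.76 − 249.34) / 143000 m = 2.884e-03 mm/s.
R = 2.884e-03 × 3600 × 24 = 249 mm/day.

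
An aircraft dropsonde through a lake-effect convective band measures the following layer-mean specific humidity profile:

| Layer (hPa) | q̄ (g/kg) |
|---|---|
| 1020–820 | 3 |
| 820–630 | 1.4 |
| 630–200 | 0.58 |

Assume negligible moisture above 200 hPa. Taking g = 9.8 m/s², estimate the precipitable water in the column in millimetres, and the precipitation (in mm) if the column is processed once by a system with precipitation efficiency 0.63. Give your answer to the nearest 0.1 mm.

PW ≈ 11.4 mm; precipitation ≈ 7.2 mm

Precipitable water is the column-integrated vapour mass per unit area: PW = (1/g) Σ q̄ Δp, with q in kg/kg and Δp in Pa (1 kg/m² of water = 1 mm).
Layer 1020–820 hPa: Δp = 200 hPa = 20000 Pa, q̄ = 0.003 kg/kg → 0.003 × 20000 / 9.8 = 6.12 mm
Layer 820–630 hPa: Δp = 190 hPa = 19000 Pa, q̄ = 0.0014 kg/kg → 0.0014 × 19000 / 9.8 = 2.71 mm
Layer 630–200 hPa: Δp = 430 hPa = 43000 Pa, q̄ = 0.00058 kg/kg → 0.00058 × 43000 / 9.8 = 2.54 mm
PW = 6.12 + 2.71 + 2.54 = 11.37 ≈ 11.4 mm.
Precipitation = ε × PW = 0.63 × 11.4 = 7.2 mm.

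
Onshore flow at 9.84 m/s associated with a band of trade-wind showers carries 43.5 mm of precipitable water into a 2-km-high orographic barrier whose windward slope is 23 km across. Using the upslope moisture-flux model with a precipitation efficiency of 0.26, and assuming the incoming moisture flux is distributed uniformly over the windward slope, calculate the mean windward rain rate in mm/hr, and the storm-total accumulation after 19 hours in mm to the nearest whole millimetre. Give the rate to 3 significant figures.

R ≈ 17.4 mm/hr; total ≈ 331 mm

Incoming column moisture flux per unit ridge length: F = V × PW = 9.84 × 43.5 = 428.04 mm·m/s.
Spread over the 23 km slope with efficiency ε = 0.26: R = ε·F/W = 0.26 × 428.04 / 23000 m = 4.839e-03 mm/s.
R = 4.839e-03 × 3600 = 17.4 mm/hr.
Over 19 h: total = 17.4 × 19 = 330.6 ≈ 331 mm.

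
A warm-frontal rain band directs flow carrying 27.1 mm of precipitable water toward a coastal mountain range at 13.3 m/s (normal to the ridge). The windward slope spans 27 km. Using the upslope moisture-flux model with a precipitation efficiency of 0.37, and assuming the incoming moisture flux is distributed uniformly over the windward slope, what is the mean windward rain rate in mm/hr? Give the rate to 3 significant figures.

R ≈ 17.8 mm/hr

Incoming column moisture flux per unit ridge length: F = V × PW = 13.3 × 27.1 = 360.43 mm·m/s.
Spread over the 27 km slope with efficiency ε = 0.37: R = ε·F/W = 0.37 × 360.43 / 27000 m = 4.939e-03 mm/s.
R = 4.939e-03 × 3600 = 17.8 mm/hr.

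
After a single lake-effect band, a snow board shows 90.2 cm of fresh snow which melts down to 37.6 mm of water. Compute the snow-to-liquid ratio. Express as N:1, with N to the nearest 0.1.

Ratio = snow depth / SWE = 902 mm / 37.6 mm = 24.0, i.e. 24.0:1.

ratio ≈ 24.0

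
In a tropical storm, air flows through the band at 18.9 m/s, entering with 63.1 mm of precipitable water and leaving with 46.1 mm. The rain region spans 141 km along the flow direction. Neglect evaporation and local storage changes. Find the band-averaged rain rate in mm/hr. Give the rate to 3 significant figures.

Column moisture flux per unit crosswind length is F = V × PW.
Inflow: F_in = 18.9 × 63.1 = 1192.59 mm·m/s
Outflow: F_out = 18.9 × 46.1 = 871.29 mm·m/s
Steady-state rate R = (F_in − F_out)/L = (1192.59 − 871.29) / 141000 m = 2.279e-03 mm/s.
R = 2.279e-03 × 3600 = 8.20 mm/hr.

R ≈ 8.20 mm/hr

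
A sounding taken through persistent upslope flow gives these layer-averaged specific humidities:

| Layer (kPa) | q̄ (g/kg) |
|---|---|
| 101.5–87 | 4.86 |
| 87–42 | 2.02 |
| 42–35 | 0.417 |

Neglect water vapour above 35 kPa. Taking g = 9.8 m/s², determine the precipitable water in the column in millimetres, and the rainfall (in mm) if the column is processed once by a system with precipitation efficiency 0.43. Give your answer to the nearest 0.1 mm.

Precipitable water is the column-integrated vapour mass per unit area: PW = (1/g) Σ q̄ Δp, with q in kg/kg and Δp in Pa (1 kg/m² of water = 1 mm).
Layer 101.5–87 kPa: Δp = 145 hPa = 14500 Pa, q̄ = 0.00486 kg/kg → 0.00486 × 14500 / 9.8 = 7.19 mm
Layer 87–42 kPa: Δp = 450 hPa = 45000 Pa, q̄ = 0.00202 kg/kg → 0.00202 × 45000 / 9.8 = 9.28 mm
Layer 42–35 kPa: Δp = 70 hPa = 7000 Pa, q̄ = 0.000417 kg/kg → 0.000417 × 7000 / 9.8 = 0.30 mm
PW = 7.19 + 9.28 + 0.30 = 16.77 ≈ 16.8 mm.
Rainfall = ε × PW = 0.43 × 16.8 = 7.2 mm.

PW ≈ 16.8 mm; rainfall ≈ 7.2 mm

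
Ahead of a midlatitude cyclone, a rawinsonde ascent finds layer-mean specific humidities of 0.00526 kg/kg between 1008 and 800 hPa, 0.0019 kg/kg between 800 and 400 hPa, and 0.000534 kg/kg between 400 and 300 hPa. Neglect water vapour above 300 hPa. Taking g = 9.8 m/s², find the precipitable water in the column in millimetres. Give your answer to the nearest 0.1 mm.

Precipitable water is the column-integrated vapour mass per unit area: PW = (1/g) Σ q̄ Δp, with q in kg/kg and Δp in Pa (1 kg/m² of water = 1 mm).
Layer 1008–800 hPa: Δp = 208 hPa = 20800 Pa, q̄ = 0.00526 kg/kg → 0.00526 × 20800 / 9.8 = 11.16 mm
Layer 800–400 hPa: Δp = 400 hPa = 40000 Pa, q̄ = 0.0019 kg/kg → 0.0019 × 40000 / 9.8 = 7.76 mm
Layer 400–300 hPa: Δp = 100 hPa = 10000 Pa, q̄ = 0.000534 kg/kg → 0.000534 × 10000 / 9.8 = 0.54 mm
PW = 11.16 + 7.76 + 0.54 = 19.46 ≈ 19.5 mm.

PW ≈ 19.5 mm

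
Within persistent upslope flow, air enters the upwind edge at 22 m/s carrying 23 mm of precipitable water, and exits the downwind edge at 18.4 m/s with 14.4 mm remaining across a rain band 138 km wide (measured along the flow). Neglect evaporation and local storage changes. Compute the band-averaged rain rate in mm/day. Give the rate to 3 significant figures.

Column moisture flux per unit crosswind length is F = V × PW.
Inflow: F_in = 22 × 23 = 506 mm·m/s
Outflow: F_out = 18.4 × 14.4 = 264.96 mm·m/s
Steady-state rate R = (F_in − F_out)/L = (506 − 264.96) / 138000 m = 1.747e-03 mm/s.
R = 1.747e-03 × 3600 × 24 = 151 mm/day.

R ≈ 151 mm/day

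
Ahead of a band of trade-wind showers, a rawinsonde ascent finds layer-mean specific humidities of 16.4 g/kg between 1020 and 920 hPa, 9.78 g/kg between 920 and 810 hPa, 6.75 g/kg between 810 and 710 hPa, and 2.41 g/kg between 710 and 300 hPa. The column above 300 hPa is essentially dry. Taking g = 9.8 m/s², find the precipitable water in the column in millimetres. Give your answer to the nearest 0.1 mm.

Precipitable water is the column-integrated vapour mass per unit area: PW = (1/g) Σ q̄ Δp, with q in kg/kg and Δp in Pa (1 kg/m² of water = 1 mm).
Layer 1020–920 hPa: Δp = 100 hPa = 10000 Pa, q̄ = 0.0164 kg/kg → 0.0164 × 10000 / 9.8 = 16.73 mm
Layer 920–810 hPa: Δp = 110 hPa = 11000 Pa, q̄ = 0.00978 kg/kg → 0.00978 × 11000 / 9.8 = 10.98 mm
Layer 810–710 hPa: Δp = 100 hPa = 10000 Pa, q̄ = 0.00675 kg/kg → 0.00675 × 10000 / 9.8 = 6.89 mm
Layer 710–300 hPa: Δp = 410 hPa = 41000 Pa, q̄ = 0.00241 kg/kg → 0.00241 × 41000 / 9.8 = 10.08 mm
PW = 16.73 + 10.98 + 6.89 + 10.08 = 44.68 ≈ 44.7 mm.

PW ≈ 44.7 mm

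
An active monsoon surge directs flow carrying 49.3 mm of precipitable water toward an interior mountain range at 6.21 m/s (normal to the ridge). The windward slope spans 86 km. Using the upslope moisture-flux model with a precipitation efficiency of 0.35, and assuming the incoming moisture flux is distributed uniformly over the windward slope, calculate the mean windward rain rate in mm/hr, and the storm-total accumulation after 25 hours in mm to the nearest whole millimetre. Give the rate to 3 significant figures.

Incoming column moisture flux per unit ridge length: F = V × PW = 6.21 × 49.3 = 306.153 mm·m/s.
Spread over the 86 km slope with efficiency ε = 0.35: R = ε·F/W = 0.35 × 306.153 / 86000 m = 1.246e-03 mm/s.
R = 1.246e-03 × 3600 = 4.49 mm/hr.
Over 25 h: total = 4.49 × 25 = 112.25 ≈ 112 mm.

R ≈ 4.49 mm/hr; total ≈ 112 mm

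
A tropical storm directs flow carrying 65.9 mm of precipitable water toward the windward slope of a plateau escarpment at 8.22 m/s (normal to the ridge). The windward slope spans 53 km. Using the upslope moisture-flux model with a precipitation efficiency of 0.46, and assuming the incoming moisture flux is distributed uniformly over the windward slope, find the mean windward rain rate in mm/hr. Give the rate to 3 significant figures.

R ≈ 16.9 mm/hr

Incoming column moisture flux per unit ridge length: F = V × PW = 8.22 × 65.9 = 541.698 mm·m/s.
Spread over the 53 km slope with efficiency ε = 0.46: R = ε·F/W = 0.46 × 541.698 / 53000 m = 4.702e-03 mm/s.
R = 4.702e-03 × 3600 = 16.9 mm/hr.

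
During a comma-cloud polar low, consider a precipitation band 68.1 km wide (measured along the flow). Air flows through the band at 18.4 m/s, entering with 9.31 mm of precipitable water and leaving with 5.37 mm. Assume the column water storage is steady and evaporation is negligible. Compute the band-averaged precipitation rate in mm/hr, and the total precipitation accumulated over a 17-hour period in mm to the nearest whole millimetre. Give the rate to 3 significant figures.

Column moisture flux per unit crosswind length is F = V × PW.
Inflow: F_in = 18.4 × 9.31 = 171.304 mm·m/s
Outflow: F_out = 18.4 × 5.37 = 98.808 mm·m/s
Steady-state rate R = (F_in − F_out)/L = (171.304 − 98.808) / 68100 m = 1.065e-03 mm/s.
R = 1.065e-03 × 3600 = 3.83 mm/hr.
Over 17 h: total = 3.83 × 17 = 65.11 ≈ 65 mm.

R ≈ 3.83 mm/hr; total ≈ 65 mm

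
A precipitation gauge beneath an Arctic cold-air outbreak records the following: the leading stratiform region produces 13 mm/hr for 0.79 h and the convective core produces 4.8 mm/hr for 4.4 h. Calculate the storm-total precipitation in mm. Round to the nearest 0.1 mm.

total ≈ 31.4 mm

Total = Σ Rᵢ Δtᵢ = 13 × 0.79 + 4.8 × 4.4
      = 10.27 + 21.12 = 31.4 mm.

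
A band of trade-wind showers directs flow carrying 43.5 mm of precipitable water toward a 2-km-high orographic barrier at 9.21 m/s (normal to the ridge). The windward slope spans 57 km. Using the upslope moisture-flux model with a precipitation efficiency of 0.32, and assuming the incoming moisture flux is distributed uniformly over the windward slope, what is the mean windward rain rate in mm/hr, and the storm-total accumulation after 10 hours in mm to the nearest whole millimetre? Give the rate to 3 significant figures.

R ≈ 8.10 mm/hr; total ≈ 81 mm

Incoming column moisture flux per unit ridge length: F = V × PW = 9.21 × 43.5 = 400.635 mm·m/s.
Spread over the 57 km slope with efficiency ε = 0.32: R = ε·F/W = 0.32 × 400.635 / 57000 m = 2.249e-03 mm/s.
R = 2.249e-03 × 3600 = 8.10 mm/hr.
Over 10 h: total = 8.10 × 10 = 81 mm.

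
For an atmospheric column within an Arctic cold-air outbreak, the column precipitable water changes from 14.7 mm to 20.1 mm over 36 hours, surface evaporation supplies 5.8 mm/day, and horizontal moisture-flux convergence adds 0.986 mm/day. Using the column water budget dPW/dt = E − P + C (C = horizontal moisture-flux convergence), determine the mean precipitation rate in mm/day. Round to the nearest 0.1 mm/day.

P ≈ 3.2 mm/day

dPW/dt = (20.1 − 14.7) mm / (36/24 day) = +3.600 mm/day.
P = E + C − dPW/dt = 5.8 + (0.986) − (+3.600) = 3.2 mm/day.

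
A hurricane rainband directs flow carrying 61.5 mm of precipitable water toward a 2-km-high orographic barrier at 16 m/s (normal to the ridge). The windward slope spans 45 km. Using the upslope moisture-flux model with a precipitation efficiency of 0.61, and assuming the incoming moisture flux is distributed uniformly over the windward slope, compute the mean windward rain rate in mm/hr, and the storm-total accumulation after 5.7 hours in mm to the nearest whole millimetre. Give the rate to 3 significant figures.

Incoming column moisture flux per unit ridge length: F = V × PW = 16 × 61.5 = 984 mm·m/s.
Spread over the 45 km slope with efficiency ε = 0.61: R = ε·F/W = 0.61 × 984 / 45000 m = 1.334e-02 mm/s.
R = 1.334e-02 × 3600 = 48.0 mm/hr.
Over 5.7 h: total = 48.0 × 5.7 = 273.6 ≈ 274 mm.

R ≈ 48.0 mm/hr; total ≈ 274 mm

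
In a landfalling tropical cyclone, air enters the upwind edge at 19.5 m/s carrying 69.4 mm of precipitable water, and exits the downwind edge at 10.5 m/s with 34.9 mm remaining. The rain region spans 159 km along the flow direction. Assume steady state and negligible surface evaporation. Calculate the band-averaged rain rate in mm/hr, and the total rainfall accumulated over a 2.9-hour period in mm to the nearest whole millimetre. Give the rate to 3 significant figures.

Column moisture flux per unit crosswind length is F = V × PW.
Inflow: F_in = 19.5 × 69.4 = 1353.3 mm·m/s
Outflow: F_out = 10.5 × 34.9 = 366.45 mm·m/s
Steady-state rate R = (F_in − F_out)/L = (1353.3 − 366.45) / 159000 m = 6.207e-03 mm/s.
R = 6.207e-03 × 3600 = 22.3 mm/hr.
Over 2.9 h: total = 22.3 × 2.9 = 64.67 ≈ 65 mm.

R ≈ 22.3 mm/hr; total ≈ 65 mm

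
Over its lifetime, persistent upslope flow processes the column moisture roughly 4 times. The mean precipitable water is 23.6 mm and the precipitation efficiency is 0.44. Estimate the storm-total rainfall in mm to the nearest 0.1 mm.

Each cycle deposits ε × PW = 0.44 × 23.6 = 10.384 mm.
Over 4 cycles: 4 × 10.384 = 41.5 mm.

rainfall ≈ 41.5 mm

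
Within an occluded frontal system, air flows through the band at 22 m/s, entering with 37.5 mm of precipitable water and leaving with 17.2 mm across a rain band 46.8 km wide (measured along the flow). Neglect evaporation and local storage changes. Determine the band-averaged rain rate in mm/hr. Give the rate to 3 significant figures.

Column moisture flux per unit crosswind length is F = V × PW.
Inflow: F_in = 22 × 37.5 = 825 mm·m/s
Outflow: F_out = 22 × 17.2 = 378.4 mm·m/s
Steady-state rate R = (F_in − F_out)/L = (825 − 378.4) / 46800 m = 9.543e-03 mm/s.
R = 9.543e-03 × 3600 = 34.4 mm/hr.

R ≈ 34.4 mm/hr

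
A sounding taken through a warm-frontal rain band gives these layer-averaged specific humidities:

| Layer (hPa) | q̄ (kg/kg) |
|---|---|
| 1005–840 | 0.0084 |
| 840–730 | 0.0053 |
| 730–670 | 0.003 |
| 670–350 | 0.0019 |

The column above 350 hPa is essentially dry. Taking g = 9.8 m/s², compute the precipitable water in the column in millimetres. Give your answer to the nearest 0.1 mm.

PW ≈ 28.1 mm

Precipitable water is the column-integrated vapour mass per unit area: PW = (1/g) Σ q̄ Δp, with q in kg/kg and Δp in Pa (1 kg/m² of water = 1 mm).
Layer 1005–840 hPa: Δp = 165 hPa = 16500 Pa, q̄ = 0.0084 kg/kg → 0.0084 × 16500 / 9.8 = 14.14 mm
Layer 840–730 hPa: Δp = 110 hPa = 11000 Pa, q̄ = 0.0053 kg/kg → 0.0053 × 11000 / 9.8 = 5.95 mm
Layer 730–670 hPa: Δp = 60 hPa = 6000 Pa, q̄ = 0.003 kg/kg → 0.003 × 6000 / 9.8 = 1.84 mm
Layer 670–350 hPa: Δp = 320 hPa = 32000 Pa, q̄ = 0.0019 kg/kg → 0.0019 × 32000 / 9.8 = 6.20 mm
PW = 14.14 + 5.95 + 1.84 + 6.20 = 28.13 ≈ 28.1 mm.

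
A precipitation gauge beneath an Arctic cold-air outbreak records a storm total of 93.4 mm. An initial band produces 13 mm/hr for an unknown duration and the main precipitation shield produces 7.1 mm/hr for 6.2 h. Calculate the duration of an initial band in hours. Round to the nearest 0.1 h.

Known phases: 7.1 × 6.2 = 44.02 mm.
Remaining depth = 93.4 − 44.02 = 49.38 mm.
Duration = 49.38 / 13 = 3.8 h.

duration ≈ 3.8 h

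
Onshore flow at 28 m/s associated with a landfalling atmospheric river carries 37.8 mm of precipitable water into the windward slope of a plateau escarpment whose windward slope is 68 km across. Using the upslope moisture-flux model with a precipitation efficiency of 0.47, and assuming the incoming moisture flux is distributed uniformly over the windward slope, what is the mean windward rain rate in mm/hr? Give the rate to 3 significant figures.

R ≈ 26.3 mm/hr

Incoming column moisture flux per unit ridge length: F = V × PW = 28 × 37.8 = 1058.4 mm·m/s.
Spread over the 68 km slope with efficiency ε = 0.47: R = ε·F/W = 0.47 × 1058.4 / 68000 m = 7.315e-03 mm/s.
R = 7.315e-03 × 3600 = 26.3 mm/hr.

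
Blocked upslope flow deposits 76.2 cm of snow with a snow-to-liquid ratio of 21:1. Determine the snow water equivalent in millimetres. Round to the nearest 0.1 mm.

SWE = snow depth / ratio = 76.2 cm / 21 = 3.629 cm = 36.3 mm.

SWE ≈ 36.3 mm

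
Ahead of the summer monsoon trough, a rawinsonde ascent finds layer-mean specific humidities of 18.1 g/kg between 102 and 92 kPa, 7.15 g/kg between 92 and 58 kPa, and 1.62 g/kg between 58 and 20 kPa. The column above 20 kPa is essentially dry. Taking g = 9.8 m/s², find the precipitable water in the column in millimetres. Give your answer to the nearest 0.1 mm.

PW ≈ 49.6 mm

Precipitable water is the column-integrated vapour mass per unit area: PW = (1/g) Σ q̄ Δp, with q in kg/kg and Δp in Pa (1 kg/m² of water = 1 mm).
Layer 102–92 kPa: Δp = 100 hPa = 10000 Pa, q̄ = 0.0181 kg/kg → 0.0181 × 10000 / 9.8 = 18.47 mm
Layer 92–58 kPa: Δp = 340 hPa = 34000 Pa, q̄ = 0.00715 kg/kg → 0.00715 × 34000 / 9.8 = 24.81 mm
Layer 58–20 kPa: Δp = 380 hPa = 38000 Pa, q̄ = 0.00162 kg/kg → 0.00162 × 38000 / 9.8 = 6.28 mm
PW = 18.47 + 24.81 + 6.28 = 49.56 ≈ 49.6 mm.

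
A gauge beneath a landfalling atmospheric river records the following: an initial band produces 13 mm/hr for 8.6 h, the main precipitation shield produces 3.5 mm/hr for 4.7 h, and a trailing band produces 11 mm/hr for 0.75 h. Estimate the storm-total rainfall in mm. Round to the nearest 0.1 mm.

total ≈ 136.5 mm

Total = Σ Rᵢ Δtᵢ = 13 × 8.6 + 3.5 × 4.7 + 11 × 0.75
      = 111.8 + 16.45 + 8.25 = 136.5 mm.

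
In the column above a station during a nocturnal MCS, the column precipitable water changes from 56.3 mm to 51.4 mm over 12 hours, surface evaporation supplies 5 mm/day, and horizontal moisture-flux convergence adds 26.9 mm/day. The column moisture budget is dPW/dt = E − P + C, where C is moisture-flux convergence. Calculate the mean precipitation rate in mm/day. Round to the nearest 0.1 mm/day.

dPW/dt = (51.4 − 56.3) mm / (12/24 day) = -9.800 mm/day.
P = E + C − dPW/dt = 5 + (26.9) − (-9.800) = 41.7 mm/day.

P ≈ 41.7 mm/day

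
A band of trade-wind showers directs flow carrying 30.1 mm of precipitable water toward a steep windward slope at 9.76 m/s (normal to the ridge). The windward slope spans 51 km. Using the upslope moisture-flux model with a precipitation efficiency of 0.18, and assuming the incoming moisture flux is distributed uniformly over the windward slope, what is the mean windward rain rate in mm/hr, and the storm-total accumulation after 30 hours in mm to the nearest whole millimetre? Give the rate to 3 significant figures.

Incoming column moisture flux per unit ridge length: F = V × PW = 9.76 × 30.1 = 293.776 mm·m/s.
Spread over the 51 km slope with efficiency ε = 0.18: R = ε·F/W = 0.18 × 293.776 / 51000 m = 1.037e-03 mm/s.
R = 1.037e-03 × 3600 = 3.73 mm/hr.
Over 30 h: total = 3.73 × 30 = 111.9 ≈ 112 mm.

R ≈ 3.73 mm/hr; total ≈ 112 mm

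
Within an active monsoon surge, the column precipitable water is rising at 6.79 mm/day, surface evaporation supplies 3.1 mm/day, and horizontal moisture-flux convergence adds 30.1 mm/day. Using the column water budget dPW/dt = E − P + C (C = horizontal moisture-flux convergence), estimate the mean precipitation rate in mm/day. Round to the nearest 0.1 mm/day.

P ≈ 26.4 mm/day

dPW/dt = +6.79 mm/day.
P = E + C − dPW/dt = 3.1 + (30.1) − (+6.79) = 26.4 mm/day.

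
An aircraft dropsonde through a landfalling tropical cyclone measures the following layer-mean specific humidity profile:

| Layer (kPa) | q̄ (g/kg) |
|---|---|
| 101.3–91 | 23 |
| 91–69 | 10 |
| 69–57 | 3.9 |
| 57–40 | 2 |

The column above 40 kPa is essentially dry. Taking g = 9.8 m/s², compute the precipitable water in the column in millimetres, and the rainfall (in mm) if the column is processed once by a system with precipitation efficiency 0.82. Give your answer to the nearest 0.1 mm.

Precipitable water is the column-integrated vapour mass per unit area: PW = (1/g) Σ q̄ Δp, with q in kg/kg and Δp in Pa (1 kg/m² of water = 1 mm).
Layer 101.3–91 kPa: Δp = 103 hPa = 10300 Pa, q̄ = 0.023 kg/kg → 0.023 × 10300 / 9.8 = 24.17 mm
Layer 91–69 kPa: Δp = 220 hPa = 22000 Pa, q̄ = 0.01 kg/kg → 0.01 × 22000 / 9.8 = 22.45 mm
Layer 69–57 kPa: Δp = 120 hPa = 12000 Pa, q̄ = 0.0039 kg/kg → 0.0039 × 12000 / 9.8 = 4.78 mm
Layer 57–40 kPa: Δp = 170 hPa = 17000 Pa, q̄ = 0.002 kg/kg → 0.002 × 17000 / 9.8 = 3.47 mm
PW = 24.17 + 22.45 + 4.78 + 3.47 = 54.87 ≈ 54.9 mm.
Rainfall = ε × PW = 0.82 × 54.9 = 45.0 mm.

PW ≈ 54.9 mm; rainfall ≈ 45.0 mm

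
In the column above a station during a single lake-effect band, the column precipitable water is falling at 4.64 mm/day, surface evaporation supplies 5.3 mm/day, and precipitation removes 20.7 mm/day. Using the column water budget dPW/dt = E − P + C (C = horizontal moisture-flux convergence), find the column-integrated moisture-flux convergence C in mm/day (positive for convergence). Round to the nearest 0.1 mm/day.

C ≈ 10.8 mm/day

dPW/dt = -4.64 mm/day.
C = dPW/dt − E + P = (-4.64) − 5.3 + 20.7 = 10.8 mm/day.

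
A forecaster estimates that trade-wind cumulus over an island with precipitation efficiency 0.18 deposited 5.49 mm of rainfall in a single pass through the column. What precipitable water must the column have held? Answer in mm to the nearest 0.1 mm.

PW ≈ 30.5 mm

PW = rainfall / ε = 5.49 / 0.18 = 30.5 mm.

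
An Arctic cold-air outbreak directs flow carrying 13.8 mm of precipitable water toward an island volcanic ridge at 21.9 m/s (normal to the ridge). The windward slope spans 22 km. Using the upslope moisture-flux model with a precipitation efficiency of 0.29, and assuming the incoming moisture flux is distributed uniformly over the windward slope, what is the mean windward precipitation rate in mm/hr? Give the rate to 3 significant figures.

R ≈ 14.3 mm/hr

Incoming column moisture flux per unit ridge length: F = V × PW = 21.9 × 13.8 = 302.22 mm·m/s.
Spread over the 22 km slope with efficiency ε = 0.29: R = ε·F/W = 0.29 × 302.22 / 22000 m = 3.984e-03 mm/s.
R = 3.984e-03 × 3600 = 14.3 mm/hr.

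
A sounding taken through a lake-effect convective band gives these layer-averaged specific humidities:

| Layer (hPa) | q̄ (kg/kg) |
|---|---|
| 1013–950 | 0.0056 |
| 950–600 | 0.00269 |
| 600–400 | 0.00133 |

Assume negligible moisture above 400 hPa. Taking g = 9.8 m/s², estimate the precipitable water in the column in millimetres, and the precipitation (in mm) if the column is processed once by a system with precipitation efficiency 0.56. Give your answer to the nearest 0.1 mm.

PW ≈ 15.9 mm; precipitation ≈ 8.9 mm

Precipitable water is the column-integrated vapour mass per unit area: PW = (1/g) Σ q̄ Δp, with q in kg/kg and Δp in Pa (1 kg/m² of water = 1 mm).
Layer 1013–950 hPa: Δp = 63 hPa = 6300 Pa, q̄ = 0.0056 kg/kg → 0.0056 × 6300 / 9.8 = 3.60 mm
Layer 950–600 hPa: Δp = 350 hPa = 35000 Pa, q̄ = 0.00269 kg/kg → 0.00269 × 35000 / 9.8 = 9.61 mm
Layer 600–400 hPa: Δp = 200 hPa = 20000 Pa, q̄ = 0.00133 kg/kg → 0.00133 × 20000 / 9.8 = 2.71 mm
PW = 3.60 + 9.61 + 2.71 = 15.92 ≈ 15.9 mm.
Precipitation = ε × PW = 0.56 × 15.9 = 8.9 mm.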